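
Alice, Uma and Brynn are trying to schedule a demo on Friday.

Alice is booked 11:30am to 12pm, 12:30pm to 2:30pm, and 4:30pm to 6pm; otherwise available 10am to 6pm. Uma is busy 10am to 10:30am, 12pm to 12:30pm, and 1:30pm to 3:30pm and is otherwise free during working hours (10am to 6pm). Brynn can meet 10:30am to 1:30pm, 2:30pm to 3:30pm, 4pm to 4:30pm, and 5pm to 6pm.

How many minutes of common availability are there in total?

Alice free within 10:00–18:00: 10:00–11:30, 12:00–12:30, 14:30–16:30.
Uma free within 10:00–18:00: 10:30–12:00, 12:30–13:30, 15:30–18:00.
Alice ∩ Uma: 10:30–11:30, 15:30–16:30.
Alice ∩ Uma ∩ Brynn: 10:30–11:30, 16:00–16:30.
Total common minutes: 60 + 30 = 90.

90 minutes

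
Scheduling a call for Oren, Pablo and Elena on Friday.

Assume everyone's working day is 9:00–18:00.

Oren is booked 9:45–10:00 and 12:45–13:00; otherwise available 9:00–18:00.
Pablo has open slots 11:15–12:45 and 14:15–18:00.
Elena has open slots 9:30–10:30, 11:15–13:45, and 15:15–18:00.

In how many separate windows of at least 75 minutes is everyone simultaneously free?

Oren free within 09:00–18:00: 09:00–09:45, 10:00–12:45, 13:00–18:00.
Oren ∩ Pablo: 11:15–12:45, 14:15–18:00.
Oren ∩ Pablo ∩ Elena: 11:15–12:45, 15:15–18:00.
Windows ≥ 75 min: 11:15–12:45, 15:15–18:00.
That's 2 windows.

2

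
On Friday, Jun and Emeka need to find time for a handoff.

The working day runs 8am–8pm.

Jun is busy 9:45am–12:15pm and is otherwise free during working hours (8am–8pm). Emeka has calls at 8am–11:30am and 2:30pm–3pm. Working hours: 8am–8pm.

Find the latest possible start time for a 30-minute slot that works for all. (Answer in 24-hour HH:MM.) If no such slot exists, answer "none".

19:30

Jun free within 08:00–20:00: 08:00–09:45, 12:15–20:00.
Emeka free within 08:00–20:00: 11:30–14:30, 15:00–20:00.
Jun ∩ Emeka: 12:15–14:30, 15:00–20:00.
Windows ≥ 30 min: 12:15–14:30, 15:00–20:00.
Latest start in the last window 15:00–20:00 is 20:00 − 30 min = 19:30.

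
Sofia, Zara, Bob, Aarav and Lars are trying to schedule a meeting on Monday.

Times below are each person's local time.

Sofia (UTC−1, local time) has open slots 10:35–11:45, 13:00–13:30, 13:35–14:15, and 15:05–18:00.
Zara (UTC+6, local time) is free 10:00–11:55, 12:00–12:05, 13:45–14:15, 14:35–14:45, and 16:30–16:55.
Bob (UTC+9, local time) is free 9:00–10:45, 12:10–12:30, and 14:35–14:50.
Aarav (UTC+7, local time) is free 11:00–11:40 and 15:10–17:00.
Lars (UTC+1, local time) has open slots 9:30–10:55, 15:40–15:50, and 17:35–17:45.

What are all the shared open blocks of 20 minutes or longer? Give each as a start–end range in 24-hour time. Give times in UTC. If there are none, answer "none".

Sofia → UTC: 11:35–12:45, 14:00–14:30, 14:35–15:15, 16:05–19:00.
Zara → UTC: 04:00–05:55, 06:00–06:05, 07:45–08:15, 08:35–08:45, 10:30–10:55.
Bob → UTC: 00:00–01:45, 03:10–03:30, 05:35–05:50.
Aarav → UTC: 04:00–04:40, 08:10–10:00.
Lars → UTC: 08:30–09:55, 14:40–14:50, 16:35–16:45.
Sofia ∩ Zara: (none).
Sofia ∩ Zara ∩ Bob: (none).
Sofia ∩ Zara ∩ Bob ∩ Aarav: (none).
Sofia ∩ Zara ∩ Bob ∩ Aarav ∩ Lars: (none).
Windows ≥ 20 min: (none).

none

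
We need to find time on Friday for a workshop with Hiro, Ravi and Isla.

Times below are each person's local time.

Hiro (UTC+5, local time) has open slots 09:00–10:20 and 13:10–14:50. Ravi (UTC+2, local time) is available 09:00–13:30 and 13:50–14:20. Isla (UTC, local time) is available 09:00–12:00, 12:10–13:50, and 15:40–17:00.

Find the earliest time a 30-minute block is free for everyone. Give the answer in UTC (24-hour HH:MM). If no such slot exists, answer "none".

Hiro → UTC: 04:00–05:20, 08:10–09:50.
Ravi → UTC: 07:00–11:30, 11:50–12:20.
Isla → UTC: 09:00–12:00, 12:10–13:50, 15:40–17:00.
Hiro ∩ Ravi: 08:10–09:50.
Hiro ∩ Ravi ∩ Isla: 09:00–09:50.
Windows ≥ 30 min: 09:00–09:50.
Earliest such window starts at 09:00.

09:00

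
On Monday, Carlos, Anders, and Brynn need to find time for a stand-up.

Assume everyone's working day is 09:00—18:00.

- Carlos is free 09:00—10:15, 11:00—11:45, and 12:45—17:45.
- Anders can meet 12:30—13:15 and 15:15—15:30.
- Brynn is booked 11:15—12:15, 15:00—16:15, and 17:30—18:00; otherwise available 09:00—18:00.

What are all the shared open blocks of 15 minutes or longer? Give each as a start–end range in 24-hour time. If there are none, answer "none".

Brynn free within 09:00–18:00: 09:00–11:15, 12:15–15:00, 16:15–17:30.
Carlos ∩ Anders: 12:45–13:15, 15:15–15:30.
Carlos ∩ Anders ∩ Brynn: 12:45–13:15.
Windows ≥ 15 min: 12:45–13:15.

12:45–13:15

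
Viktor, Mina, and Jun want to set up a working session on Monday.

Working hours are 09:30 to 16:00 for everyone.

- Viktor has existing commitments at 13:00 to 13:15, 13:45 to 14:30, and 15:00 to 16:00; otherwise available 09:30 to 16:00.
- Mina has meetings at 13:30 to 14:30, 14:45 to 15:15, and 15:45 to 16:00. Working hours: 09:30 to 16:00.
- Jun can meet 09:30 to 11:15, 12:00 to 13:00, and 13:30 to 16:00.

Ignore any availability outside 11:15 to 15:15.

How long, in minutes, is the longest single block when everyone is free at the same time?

Viktor free within 09:30–16:00: 09:30–13:00, 13:15–13:45, 14:30–15:00.
Mina free within 09:30–16:00: 09:30–13:30, 14:30–14:45, 15:15–15:45.
Viktor ∩ Mina: 09:30–13:00, 13:15–13:30, 14:30–14:45.
Viktor ∩ Mina ∩ Jun: 09:30–11:15, 12:00–13:00, 14:30–14:45.
Restricted to 11:15–15:15: 12:00–13:00, 14:30–14:45.
Common window lengths: 60, 15 min; longest is 60.

60 minutes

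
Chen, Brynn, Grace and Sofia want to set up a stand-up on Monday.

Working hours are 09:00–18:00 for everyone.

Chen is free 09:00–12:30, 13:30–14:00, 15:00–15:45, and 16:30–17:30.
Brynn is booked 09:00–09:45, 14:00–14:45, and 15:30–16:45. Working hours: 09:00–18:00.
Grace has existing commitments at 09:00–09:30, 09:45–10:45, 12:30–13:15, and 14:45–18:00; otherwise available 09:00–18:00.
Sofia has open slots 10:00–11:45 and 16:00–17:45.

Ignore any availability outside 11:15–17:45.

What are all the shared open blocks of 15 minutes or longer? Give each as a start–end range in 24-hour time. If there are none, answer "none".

11:15–11:45

Brynn free within 09:00–18:00: 09:45–14:00, 14:45–15:30, 16:45–18:00.
Grace free within 09:00–18:00: 09:30–09:45, 10:45–12:30, 13:15–14:45.
Chen ∩ Brynn: 09:45–12:30, 13:30–14:00, 15:00–15:30, 16:45–17:30.
Chen ∩ Brynn ∩ Grace: 10:45–12:30, 13:30–14:00.
Chen ∩ Brynn ∩ Grace ∩ Sofia: 10:45–11:45.
Restricted to 11:15–17:45: 11:15–11:45.
Windows ≥ 15 min: 11:15–11:45.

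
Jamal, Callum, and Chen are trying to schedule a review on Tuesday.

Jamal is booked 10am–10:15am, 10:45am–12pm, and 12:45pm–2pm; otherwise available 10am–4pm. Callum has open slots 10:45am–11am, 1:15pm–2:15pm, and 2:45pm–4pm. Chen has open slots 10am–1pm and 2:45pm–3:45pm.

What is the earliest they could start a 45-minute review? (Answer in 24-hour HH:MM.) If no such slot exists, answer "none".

14:45

Jamal free within 10:00–16:00: 10:15–10:45, 12:00–12:45, 14:00–16:00.
Jamal ∩ Callum: 14:00–14:15, 14:45–16:00.
Jamal ∩ Callum ∩ Chen: 14:45–15:45.
Windows ≥ 45 min: 14:45–15:45.
Earliest such window starts at 14:45.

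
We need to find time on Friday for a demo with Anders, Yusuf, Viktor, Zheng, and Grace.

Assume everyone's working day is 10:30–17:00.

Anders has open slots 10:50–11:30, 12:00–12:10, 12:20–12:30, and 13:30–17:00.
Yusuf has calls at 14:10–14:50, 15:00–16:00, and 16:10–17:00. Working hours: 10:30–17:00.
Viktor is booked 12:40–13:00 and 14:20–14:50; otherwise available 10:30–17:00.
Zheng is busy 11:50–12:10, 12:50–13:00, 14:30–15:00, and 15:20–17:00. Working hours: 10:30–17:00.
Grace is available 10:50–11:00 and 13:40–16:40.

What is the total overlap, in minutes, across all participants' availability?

40 minutes

Yusuf free within 10:30–17:00: 10:30–14:10, 14:50–15:00, 16:00–16:10.
Viktor free within 10:30–17:00: 10:30–12:40, 13:00–14:20, 14:50–17:00.
Zheng free within 10:30–17:00: 10:30–11:50, 12:10–12:50, 13:00–14:30, 15:00–15:20.
Anders ∩ Yusuf: 10:50–11:30, 12:00–12:10, 12:20–12:30, 13:30–14:10, 14:50–15:00, 16:00–16:10.
Anders ∩ Yusuf ∩ Viktor: 10:50–11:30, 12:00–12:10, 12:20–12:30, 13:30–14:10, 14:50–15:00, 16:00–16:10.
Anders ∩ Yusuf ∩ Viktor ∩ Zheng: 10:50–11:30, 12:20–12:30, 13:30–14:10.
Anders ∩ Yusuf ∩ Viktor ∩ Zheng ∩ Grace: 10:50–11:00, 13:40–14:10.
Total common minutes: 10 + 30 = 40.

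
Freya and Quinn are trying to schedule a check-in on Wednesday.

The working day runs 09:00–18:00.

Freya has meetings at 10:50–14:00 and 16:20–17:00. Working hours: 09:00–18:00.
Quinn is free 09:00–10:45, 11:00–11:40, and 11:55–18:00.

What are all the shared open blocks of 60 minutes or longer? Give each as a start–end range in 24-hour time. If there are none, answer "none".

09:00–10:45, 14:00–16:20, 17:00–18:00

Freya free within 09:00–18:00: 09:00–10:50, 14:00–16:20, 17:00–18:00.
Freya ∩ Quinn: 09:00–10:45, 14:00–16:20, 17:00–18:00.
Windows ≥ 60 min: 09:00–10:45, 14:00–16:20, 17:00–18:00.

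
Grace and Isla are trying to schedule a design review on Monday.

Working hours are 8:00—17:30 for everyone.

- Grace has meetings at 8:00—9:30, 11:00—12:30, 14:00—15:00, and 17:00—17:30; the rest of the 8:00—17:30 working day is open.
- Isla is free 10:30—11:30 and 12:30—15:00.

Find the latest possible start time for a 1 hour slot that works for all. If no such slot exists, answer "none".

13:00

Grace free within 08:00–17:30: 09:30–11:00, 12:30–14:00, 15:00–17:00.
Grace ∩ Isla: 10:30–11:00, 12:30–14:00.
Windows ≥ 60 min: 12:30–14:00.
Latest start in the last window 12:30–14:00 is 14:00 − 60 min = 13:00.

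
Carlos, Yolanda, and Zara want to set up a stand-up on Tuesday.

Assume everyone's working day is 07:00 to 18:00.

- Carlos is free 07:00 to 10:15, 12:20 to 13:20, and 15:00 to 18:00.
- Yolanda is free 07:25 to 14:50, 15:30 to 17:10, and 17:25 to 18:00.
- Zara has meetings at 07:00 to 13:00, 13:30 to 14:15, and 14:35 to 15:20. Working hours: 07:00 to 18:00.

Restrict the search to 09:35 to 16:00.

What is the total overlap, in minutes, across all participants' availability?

Zara free within 07:00–18:00: 13:00–13:30, 14:15–14:35, 15:20–18:00.
Carlos ∩ Yolanda: 07:25–10:15, 12:20–13:20, 15:30–17:10, 17:25–18:00.
Carlos ∩ Yolanda ∩ Zara: 13:00–13:20, 15:30–17:10, 17:25–18:00.
Restricted to 09:35–16:00: 13:00–13:20, 15:30–16:00.
Total common minutes: 20 + 30 = 50.

50 minutes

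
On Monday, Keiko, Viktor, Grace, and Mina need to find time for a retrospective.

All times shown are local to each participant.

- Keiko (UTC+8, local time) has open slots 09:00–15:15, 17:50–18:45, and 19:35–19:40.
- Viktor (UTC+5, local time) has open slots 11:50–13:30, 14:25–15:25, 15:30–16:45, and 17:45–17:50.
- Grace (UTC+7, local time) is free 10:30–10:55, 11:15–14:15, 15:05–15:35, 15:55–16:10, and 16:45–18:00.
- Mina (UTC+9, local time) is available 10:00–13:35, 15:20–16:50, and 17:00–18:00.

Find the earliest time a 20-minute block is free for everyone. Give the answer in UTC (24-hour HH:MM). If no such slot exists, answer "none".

Keiko → UTC: 01:00–07:15, 09:50–10:45, 11:35–11:40.
Viktor → UTC: 06:50–08:30, 09:25–10:25, 10:30–11:45, 12:45–12:50.
Grace → UTC: 03:30–03:55, 04:15–07:15, 08:05–08:35, 08:55–09:10, 09:45–11:00.
Mina → UTC: 01:00–04:35, 06:20–07:50, 08:00–09:00.
Keiko ∩ Viktor: 06:50–07:15, 09:50–10:25, 10:30–10:45, 11:35–11:40.
Keiko ∩ Viktor ∩ Grace: 06:50–07:15, 09:50–10:25, 10:30–10:45.
Keiko ∩ Viktor ∩ Grace ∩ Mina: 06:50–07:15.
Windows ≥ 20 min: 06:50–07:15.
Earliest such window starts at 06:50.

06:50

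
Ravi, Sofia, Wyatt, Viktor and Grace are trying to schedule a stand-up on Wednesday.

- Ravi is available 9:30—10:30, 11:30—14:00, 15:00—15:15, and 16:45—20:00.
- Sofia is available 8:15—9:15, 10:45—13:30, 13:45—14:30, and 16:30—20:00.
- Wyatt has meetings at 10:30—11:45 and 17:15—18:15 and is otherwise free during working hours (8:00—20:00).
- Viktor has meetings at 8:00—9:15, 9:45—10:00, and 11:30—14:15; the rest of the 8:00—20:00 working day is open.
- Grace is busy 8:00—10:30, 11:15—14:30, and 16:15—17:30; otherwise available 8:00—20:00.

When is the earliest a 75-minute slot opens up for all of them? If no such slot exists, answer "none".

Wyatt free within 08:00–20:00: 08:00–10:30, 11:45–17:15, 18:15–20:00.
Viktor free within 08:00–20:00: 09:15–09:45, 10:00–11:30, 14:15–20:00.
Grace free within 08:00–20:00: 10:30–11:15, 14:30–16:15, 17:30–20:00.
Ravi ∩ Sofia: 11:30–13:30, 13:45–14:00, 16:45–20:00.
Ravi ∩ Sofia ∩ Wyatt: 11:45–13:30, 13:45–14:00, 16:45–17:15, 18:15–20:00.
Ravi ∩ Sofia ∩ Wyatt ∩ Viktor: 16:45–17:15, 18:15–20:00.
Ravi ∩ Sofia ∩ Wyatt ∩ Viktor ∩ Grace: 18:15–20:00.
Windows ≥ 75 min: 18:15–20:00.
Earliest such window starts at 18:15.

18:15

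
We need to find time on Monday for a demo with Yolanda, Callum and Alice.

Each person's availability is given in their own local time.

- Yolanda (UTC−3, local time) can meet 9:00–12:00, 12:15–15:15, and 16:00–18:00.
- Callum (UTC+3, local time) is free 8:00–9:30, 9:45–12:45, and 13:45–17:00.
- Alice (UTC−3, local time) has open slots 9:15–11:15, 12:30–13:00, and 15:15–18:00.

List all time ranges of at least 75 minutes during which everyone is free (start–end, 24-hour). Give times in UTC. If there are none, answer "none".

12:15–14:00

Yolanda → UTC: 12:00–15:00, 15:15–18:15, 19:00–21:00.
Callum → UTC: 05:00–06:30, 06:45–09:45, 10:45–14:00.
Alice → UTC: 12:15–14:15, 15:30–16:00, 18:15–21:00.
Yolanda ∩ Callum: 12:00–14:00.
Yolanda ∩ Callum ∩ Alice: 12:15–14:00.
Windows ≥ 75 min: 12:15–14:00.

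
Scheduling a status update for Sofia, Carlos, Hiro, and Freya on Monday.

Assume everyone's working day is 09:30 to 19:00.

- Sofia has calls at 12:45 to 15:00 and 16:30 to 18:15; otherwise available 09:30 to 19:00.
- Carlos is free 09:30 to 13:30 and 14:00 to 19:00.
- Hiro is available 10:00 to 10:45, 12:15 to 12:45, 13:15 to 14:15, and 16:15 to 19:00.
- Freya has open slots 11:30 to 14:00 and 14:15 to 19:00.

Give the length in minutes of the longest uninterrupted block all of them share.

45 minutes

Sofia free within 09:30–19:00: 09:30–12:45, 15:00–16:30, 18:15–19:00.
Sofia ∩ Carlos: 09:30–12:45, 15:00–16:30, 18:15–19:00.
Sofia ∩ Carlos ∩ Hiro: 10:00–10:45, 12:15–12:45, 16:15–16:30, 18:15–19:00.
Sofia ∩ Carlos ∩ Hiro ∩ Freya: 12:15–12:45, 16:15–16:30, 18:15–19:00.
Common window lengths: 30, 15, 45 min; longest is 45.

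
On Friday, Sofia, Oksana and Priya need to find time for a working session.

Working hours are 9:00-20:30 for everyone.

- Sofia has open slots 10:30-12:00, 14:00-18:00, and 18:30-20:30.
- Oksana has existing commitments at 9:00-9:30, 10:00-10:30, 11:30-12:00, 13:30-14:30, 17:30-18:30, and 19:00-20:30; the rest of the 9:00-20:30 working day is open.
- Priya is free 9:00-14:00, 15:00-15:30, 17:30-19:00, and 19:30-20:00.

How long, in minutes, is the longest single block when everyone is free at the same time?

Oksana free within 09:00–20:30: 09:30–10:00, 10:30–11:30, 12:00–13:30, 14:30–17:30, 18:30–19:00.
Sofia ∩ Oksana: 10:30–11:30, 14:30–17:30, 18:30–19:00.
Sofia ∩ Oksana ∩ Priya: 10:30–11:30, 15:00–15:30, 18:30–19:00.
Common window lengths: 60, 30, 30 min; longest is 60.

60 minutes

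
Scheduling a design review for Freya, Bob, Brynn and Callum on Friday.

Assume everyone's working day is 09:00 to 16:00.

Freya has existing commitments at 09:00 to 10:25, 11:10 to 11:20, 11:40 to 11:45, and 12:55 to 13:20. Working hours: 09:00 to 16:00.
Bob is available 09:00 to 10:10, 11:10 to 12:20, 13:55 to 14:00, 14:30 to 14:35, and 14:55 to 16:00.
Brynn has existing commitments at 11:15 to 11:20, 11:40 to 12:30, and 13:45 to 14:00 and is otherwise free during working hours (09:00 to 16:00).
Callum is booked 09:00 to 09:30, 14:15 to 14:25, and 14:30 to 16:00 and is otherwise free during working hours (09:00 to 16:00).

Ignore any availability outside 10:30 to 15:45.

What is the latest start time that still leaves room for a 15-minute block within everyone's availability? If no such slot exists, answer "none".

Freya free within 09:00–16:00: 10:25–11:10, 11:20–11:40, 11:45–12:55, 13:20–16:00.
Brynn free within 09:00–16:00: 09:00–11:15, 11:20–11:40, 12:30–13:45, 14:00–16:00.
Callum free within 09:00–16:00: 09:30–14:15, 14:25–14:30.
Freya ∩ Bob: 11:20–11:40, 11:45–12:20, 13:55–14:00, 14:30–14:35, 14:55–16:00.
Freya ∩ Bob ∩ Brynn: 11:20–11:40, 14:30–14:35, 14:55–16:00.
Freya ∩ Bob ∩ Brynn ∩ Callum: 11:20–11:40.
Restricted to 10:30–15:45: 11:20–11:40.
Windows ≥ 15 min: 11:20–11:40.
Latest start in the last window 11:20–11:40 is 11:40 − 15 min = 11:25.

11:25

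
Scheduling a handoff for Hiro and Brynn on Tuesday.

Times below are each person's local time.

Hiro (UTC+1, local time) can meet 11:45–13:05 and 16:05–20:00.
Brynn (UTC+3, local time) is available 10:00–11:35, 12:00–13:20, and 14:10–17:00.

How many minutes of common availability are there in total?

55 minutes

Hiro → UTC: 10:45–12:05, 15:05–19:00.
Brynn → UTC: 07:00–08:35, 09:00–10:20, 11:10–14:00.
Hiro ∩ Brynn: 11:10–12:05.
Total common minutes: 55.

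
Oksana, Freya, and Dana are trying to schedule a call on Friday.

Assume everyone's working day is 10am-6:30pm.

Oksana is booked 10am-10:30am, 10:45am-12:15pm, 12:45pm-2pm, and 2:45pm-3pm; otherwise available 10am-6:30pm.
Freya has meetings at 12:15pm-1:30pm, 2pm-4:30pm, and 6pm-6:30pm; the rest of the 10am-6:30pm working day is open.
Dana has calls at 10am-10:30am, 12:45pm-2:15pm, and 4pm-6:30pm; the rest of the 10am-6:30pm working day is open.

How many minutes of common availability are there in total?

15 minutes

Oksana free within 10:00–18:30: 10:30–10:45, 12:15–12:45, 14:00–14:45, 15:00–18:30.
Freya free within 10:00–18:30: 10:00–12:15, 13:30–14:00, 16:30–18:00.
Dana free within 10:00–18:30: 10:30–12:45, 14:15–16:00.
Oksana ∩ Freya: 10:30–10:45, 16:30–18:00.
Oksana ∩ Freya ∩ Dana: 10:30–10:45.
Total common minutes: 15.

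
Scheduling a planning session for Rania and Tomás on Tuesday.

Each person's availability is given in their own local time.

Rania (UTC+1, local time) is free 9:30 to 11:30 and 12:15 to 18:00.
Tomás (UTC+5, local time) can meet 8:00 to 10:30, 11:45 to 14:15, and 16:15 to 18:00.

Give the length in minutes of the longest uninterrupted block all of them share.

Rania → UTC: 08:30–10:30, 11:15–17:00.
Tomás → UTC: 03:00–05:30, 06:45–09:15, 11:15–13:00.
Rania ∩ Tomás: 08:30–09:15, 11:15–13:00.
Common window lengths: 45, 105 min; longest is 105.

105 minutes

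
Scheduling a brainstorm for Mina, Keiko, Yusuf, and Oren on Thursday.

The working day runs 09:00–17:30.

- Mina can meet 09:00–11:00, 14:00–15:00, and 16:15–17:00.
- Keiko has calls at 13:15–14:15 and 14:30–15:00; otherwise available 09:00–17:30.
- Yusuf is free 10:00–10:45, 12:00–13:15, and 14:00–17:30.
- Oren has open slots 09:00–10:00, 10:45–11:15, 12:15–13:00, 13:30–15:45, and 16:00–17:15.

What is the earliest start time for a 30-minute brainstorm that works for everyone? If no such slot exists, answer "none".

Keiko free within 09:00–17:30: 09:00–13:15, 14:15–14:30, 15:00–17:30.
Mina ∩ Keiko: 09:00–11:00, 14:15–14:30, 16:15–17:00.
Mina ∩ Keiko ∩ Yusuf: 10:00–10:45, 14:15–14:30, 16:15–17:00.
Mina ∩ Keiko ∩ Yusuf ∩ Oren: 14:15–14:30, 16:15–17:00.
Windows ≥ 30 min: 16:15–17:00.
Earliest such window starts at 16:15.

16:15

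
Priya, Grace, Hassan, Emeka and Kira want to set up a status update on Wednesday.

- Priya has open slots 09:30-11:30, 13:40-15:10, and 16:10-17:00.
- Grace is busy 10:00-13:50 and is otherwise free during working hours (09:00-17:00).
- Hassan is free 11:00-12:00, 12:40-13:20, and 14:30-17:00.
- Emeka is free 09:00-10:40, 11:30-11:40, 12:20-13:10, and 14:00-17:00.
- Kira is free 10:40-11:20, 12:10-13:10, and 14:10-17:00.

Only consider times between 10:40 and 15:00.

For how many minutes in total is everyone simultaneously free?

30 minutes

Grace free within 09:00–17:00: 09:00–10:00, 13:50–17:00.
Priya ∩ Grace: 09:30–10:00, 13:50–15:10, 16:10–17:00.
Priya ∩ Grace ∩ Hassan: 14:30–15:10, 16:10–17:00.
Priya ∩ Grace ∩ Hassan ∩ Emeka: 14:30–15:10, 16:10–17:00.
Priya ∩ Grace ∩ Hassan ∩ Emeka ∩ Kira: 14:30–15:10, 16:10–17:00.
Restricted to 10:40–15:00: 14:30–15:00.
Total common minutes: 30.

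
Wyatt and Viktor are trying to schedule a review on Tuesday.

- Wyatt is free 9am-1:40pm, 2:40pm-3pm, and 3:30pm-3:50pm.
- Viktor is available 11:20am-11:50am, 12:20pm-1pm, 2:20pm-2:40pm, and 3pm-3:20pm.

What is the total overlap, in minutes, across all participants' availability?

Wyatt ∩ Viktor: 11:20–11:50, 12:20–13:00.
Total common minutes: 30 + 40 = 70.

70 minutes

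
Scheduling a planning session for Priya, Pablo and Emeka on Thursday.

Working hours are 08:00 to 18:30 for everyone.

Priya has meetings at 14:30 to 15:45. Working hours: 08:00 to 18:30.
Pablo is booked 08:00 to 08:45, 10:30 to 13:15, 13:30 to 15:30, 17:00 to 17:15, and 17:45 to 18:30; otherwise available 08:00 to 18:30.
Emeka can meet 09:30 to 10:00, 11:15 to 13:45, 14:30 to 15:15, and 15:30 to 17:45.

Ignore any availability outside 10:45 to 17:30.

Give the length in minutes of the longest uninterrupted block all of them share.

Priya free within 08:00–18:30: 08:00–14:30, 15:45–18:30.
Pablo free within 08:00–18:30: 08:45–10:30, 13:15–13:30, 15:30–17:00, 17:15–17:45.
Priya ∩ Pablo: 08:45–10:30, 13:15–13:30, 15:45–17:00, 17:15–17:45.
Priya ∩ Pablo ∩ Emeka: 09:30–10:00, 13:15–13:30, 15:45–17:00, 17:15–17:45.
Restricted to 10:45–17:30: 13:15–13:30, 15:45–17:00, 17:15–17:30.
Common window lengths: 15, 75, 15 min; longest is 75.

75 minutes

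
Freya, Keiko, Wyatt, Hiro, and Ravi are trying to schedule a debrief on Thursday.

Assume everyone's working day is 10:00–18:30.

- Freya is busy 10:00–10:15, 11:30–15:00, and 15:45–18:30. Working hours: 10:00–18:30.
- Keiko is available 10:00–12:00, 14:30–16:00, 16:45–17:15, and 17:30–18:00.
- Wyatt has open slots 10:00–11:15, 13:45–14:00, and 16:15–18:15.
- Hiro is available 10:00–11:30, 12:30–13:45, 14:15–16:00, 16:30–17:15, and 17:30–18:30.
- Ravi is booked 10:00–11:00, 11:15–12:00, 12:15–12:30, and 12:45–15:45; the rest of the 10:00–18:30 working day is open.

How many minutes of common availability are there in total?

Freya free within 10:00–18:30: 10:15–11:30, 15:00–15:45.
Ravi free within 10:00–18:30: 11:00–11:15, 12:00–12:15, 12:30–12:45, 15:45–18:30.
Freya ∩ Keiko: 10:15–11:30, 15:00–15:45.
Freya ∩ Keiko ∩ Wyatt: 10:15–11:15.
Freya ∩ Keiko ∩ Wyatt ∩ Hiro: 10:15–11:15.
Freya ∩ Keiko ∩ Wyatt ∩ Hiro ∩ Ravi: 11:00–11:15.
Total common minutes: 15.

15 minutes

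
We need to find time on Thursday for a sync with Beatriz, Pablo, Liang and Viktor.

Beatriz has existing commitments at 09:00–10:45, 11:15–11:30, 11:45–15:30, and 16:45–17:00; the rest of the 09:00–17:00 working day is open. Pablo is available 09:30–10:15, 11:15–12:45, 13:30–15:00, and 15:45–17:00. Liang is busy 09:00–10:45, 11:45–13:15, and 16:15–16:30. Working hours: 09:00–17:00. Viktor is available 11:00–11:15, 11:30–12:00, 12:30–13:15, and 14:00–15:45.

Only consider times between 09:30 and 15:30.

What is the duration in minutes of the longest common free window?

15 minutes

Beatriz free within 09:00–17:00: 10:45–11:15, 11:30–11:45, 15:30–16:45.
Liang free within 09:00–17:00: 10:45–11:45, 13:15–16:15, 16:30–17:00.
Beatriz ∩ Pablo: 11:30–11:45, 15:45–16:45.
Beatriz ∩ Pablo ∩ Liang: 11:30–11:45, 15:45–16:15, 16:30–16:45.
Beatriz ∩ Pablo ∩ Liang ∩ Viktor: 11:30–11:45.
Restricted to 09:30–15:30: 11:30–11:45.
Single common window of 15 minutes.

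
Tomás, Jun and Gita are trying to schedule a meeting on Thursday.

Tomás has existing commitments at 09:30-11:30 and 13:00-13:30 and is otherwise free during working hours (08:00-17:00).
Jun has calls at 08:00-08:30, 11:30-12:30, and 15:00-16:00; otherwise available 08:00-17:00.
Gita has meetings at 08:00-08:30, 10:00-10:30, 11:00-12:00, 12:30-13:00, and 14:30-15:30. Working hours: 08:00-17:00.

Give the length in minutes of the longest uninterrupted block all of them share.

60 minutes

Tomás free within 08:00–17:00: 08:00–09:30, 11:30–13:00, 13:30–17:00.
Jun free within 08:00–17:00: 08:30–11:30, 12:30–15:00, 16:00–17:00.
Gita free within 08:00–17:00: 08:30–10:00, 10:30–11:00, 12:00–12:30, 13:00–14:30, 15:30–17:00.
Tomás ∩ Jun: 08:30–09:30, 12:30–13:00, 13:30–15:00, 16:00–17:00.
Tomás ∩ Jun ∩ Gita: 08:30–09:30, 13:30–14:30, 16:00–17:00.
Common window lengths: 60, 60, 60 min; longest is 60.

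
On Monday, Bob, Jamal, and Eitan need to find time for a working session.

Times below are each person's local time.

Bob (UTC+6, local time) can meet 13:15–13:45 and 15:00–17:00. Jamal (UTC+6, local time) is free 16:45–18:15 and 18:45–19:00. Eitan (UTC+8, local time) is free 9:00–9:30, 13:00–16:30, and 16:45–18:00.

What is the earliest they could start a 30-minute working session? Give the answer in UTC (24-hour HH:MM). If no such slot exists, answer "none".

Bob → UTC: 07:15–07:45, 09:00–11:00.
Jamal → UTC: 10:45–12:15, 12:45–13:00.
Eitan → UTC: 01:00–01:30, 05:00–08:30, 08:45–10:00.
Bob ∩ Jamal: 10:45–11:00.
Bob ∩ Jamal ∩ Eitan: (none).
Windows ≥ 30 min: (none).

none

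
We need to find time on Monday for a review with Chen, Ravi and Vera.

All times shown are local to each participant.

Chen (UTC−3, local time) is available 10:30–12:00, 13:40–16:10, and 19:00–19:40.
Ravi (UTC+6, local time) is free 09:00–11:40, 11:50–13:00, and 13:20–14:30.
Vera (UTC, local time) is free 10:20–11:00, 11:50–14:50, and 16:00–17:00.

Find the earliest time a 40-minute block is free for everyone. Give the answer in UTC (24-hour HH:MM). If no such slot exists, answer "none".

Chen → UTC: 13:30–15:00, 16:40–19:10, 22:00–22:40.
Ravi → UTC: 03:00–05:40, 05:50–07:00, 07:20–08:30.
Vera → UTC: 10:20–11:00, 11:50–14:50, 16:00–17:00.
Chen ∩ Ravi: (none).
Chen ∩ Ravi ∩ Vera: (none).
Windows ≥ 40 min: (none).

none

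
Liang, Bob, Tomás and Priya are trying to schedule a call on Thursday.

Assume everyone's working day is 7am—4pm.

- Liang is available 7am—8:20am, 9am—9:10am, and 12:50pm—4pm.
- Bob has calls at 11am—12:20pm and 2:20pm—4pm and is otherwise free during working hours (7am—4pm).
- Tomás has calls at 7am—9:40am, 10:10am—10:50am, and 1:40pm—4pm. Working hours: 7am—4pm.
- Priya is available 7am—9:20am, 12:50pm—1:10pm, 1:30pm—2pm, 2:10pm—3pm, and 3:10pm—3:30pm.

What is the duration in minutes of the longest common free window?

20 minutes

Bob free within 07:00–16:00: 07:00–11:00, 12:20–14:20.
Tomás free within 07:00–16:00: 09:40–10:10, 10:50–13:40.
Liang ∩ Bob: 07:00–08:20, 09:00–09:10, 12:50–14:20.
Liang ∩ Bob ∩ Tomás: 12:50–13:40.
Liang ∩ Bob ∩ Tomás ∩ Priya: 12:50–13:10, 13:30–13:40.
Common window lengths: 20, 10 min; longest is 20.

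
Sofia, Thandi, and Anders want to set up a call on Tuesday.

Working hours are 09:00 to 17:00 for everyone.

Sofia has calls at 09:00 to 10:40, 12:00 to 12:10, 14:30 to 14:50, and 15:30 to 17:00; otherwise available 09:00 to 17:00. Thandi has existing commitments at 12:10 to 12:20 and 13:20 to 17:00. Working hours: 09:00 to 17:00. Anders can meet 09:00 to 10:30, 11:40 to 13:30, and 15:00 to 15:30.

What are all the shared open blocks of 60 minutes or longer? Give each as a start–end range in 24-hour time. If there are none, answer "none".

Sofia free within 09:00–17:00: 10:40–12:00, 12:10–14:30, 14:50–15:30.
Thandi free within 09:00–17:00: 09:00–12:10, 12:20–13:20.
Sofia ∩ Thandi: 10:40–12:00, 12:20–13:20.
Sofia ∩ Thandi ∩ Anders: 11:40–12:00, 12:20–13:20.
Windows ≥ 60 min: 12:20–13:20.

12:20–13:20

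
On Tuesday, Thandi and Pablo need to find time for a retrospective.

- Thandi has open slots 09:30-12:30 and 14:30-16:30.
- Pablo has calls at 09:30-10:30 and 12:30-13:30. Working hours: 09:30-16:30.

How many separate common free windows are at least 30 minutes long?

2

Pablo free within 09:30–16:30: 10:30–12:30, 13:30–16:30.
Thandi ∩ Pablo: 10:30–12:30, 14:30–16:30.
Windows ≥ 30 min: 10:30–12:30, 14:30–16:30.
That's 2 windows.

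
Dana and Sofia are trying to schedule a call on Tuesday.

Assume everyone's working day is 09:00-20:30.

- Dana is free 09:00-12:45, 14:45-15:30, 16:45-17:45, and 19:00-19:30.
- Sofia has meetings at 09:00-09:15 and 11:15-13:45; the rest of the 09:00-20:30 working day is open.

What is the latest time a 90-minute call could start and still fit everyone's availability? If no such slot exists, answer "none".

Sofia free within 09:00–20:30: 09:15–11:15, 13:45–20:30.
Dana ∩ Sofia: 09:15–11:15, 14:45–15:30, 16:45–17:45, 19:00–19:30.
Windows ≥ 90 min: 09:15–11:15.
Latest start in the last window 09:15–11:15 is 11:15 − 90 min = 09:45.

09:45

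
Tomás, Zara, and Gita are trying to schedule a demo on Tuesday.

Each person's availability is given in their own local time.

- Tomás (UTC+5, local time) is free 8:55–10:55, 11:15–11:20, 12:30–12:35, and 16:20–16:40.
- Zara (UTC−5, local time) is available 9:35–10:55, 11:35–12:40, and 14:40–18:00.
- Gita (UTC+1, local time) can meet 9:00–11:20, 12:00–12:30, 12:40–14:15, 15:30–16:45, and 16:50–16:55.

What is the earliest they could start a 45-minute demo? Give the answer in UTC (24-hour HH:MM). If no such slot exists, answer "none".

none

Tomás → UTC: 03:55–05:55, 06:15–06:20, 07:30–07:35, 11:20–11:40.
Zara → UTC: 14:35–15:55, 16:35–17:40, 19:40–23:00.
Gita → UTC: 08:00–10:20, 11:00–11:30, 11:40–13:15, 14:30–15:45, 15:50–15:55.
Tomás ∩ Zara: (none).
Tomás ∩ Zara ∩ Gita: (none).
Windows ≥ 45 min: (none).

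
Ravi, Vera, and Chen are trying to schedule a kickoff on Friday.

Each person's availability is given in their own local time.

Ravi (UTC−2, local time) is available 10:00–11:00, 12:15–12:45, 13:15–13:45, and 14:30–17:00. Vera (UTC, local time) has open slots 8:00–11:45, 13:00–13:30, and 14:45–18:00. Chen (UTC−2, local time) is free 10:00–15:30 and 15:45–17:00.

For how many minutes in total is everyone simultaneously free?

105 minutes

Ravi → UTC: 12:00–13:00, 14:15–14:45, 15:15–15:45, 16:30–19:00.
Vera → UTC: 08:00–11:45, 13:00–13:30, 14:45–18:00.
Chen → UTC: 12:00–17:30, 17:45–19:00.
Ravi ∩ Vera: 15:15–15:45, 16:30–18:00.
Ravi ∩ Vera ∩ Chen: 15:15–15:45, 16:30–17:30, 17:45–18:00.
Total common minutes: 30 + 60 + 15 = 105.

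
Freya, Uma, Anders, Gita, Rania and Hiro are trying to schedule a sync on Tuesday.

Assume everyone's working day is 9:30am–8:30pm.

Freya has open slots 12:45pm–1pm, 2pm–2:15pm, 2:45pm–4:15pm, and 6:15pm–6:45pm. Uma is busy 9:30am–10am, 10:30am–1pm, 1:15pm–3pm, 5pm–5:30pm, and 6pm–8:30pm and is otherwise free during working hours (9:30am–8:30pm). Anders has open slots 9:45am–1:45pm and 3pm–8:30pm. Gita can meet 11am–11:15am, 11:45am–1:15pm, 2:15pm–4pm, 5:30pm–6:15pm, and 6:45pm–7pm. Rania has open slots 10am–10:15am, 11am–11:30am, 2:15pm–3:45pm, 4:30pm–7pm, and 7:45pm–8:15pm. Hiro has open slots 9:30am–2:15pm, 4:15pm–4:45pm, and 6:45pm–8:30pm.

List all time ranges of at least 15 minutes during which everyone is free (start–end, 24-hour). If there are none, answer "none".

Uma free within 09:30–20:30: 10:00–10:30, 13:00–13:15, 15:00–17:00, 17:30–18:00.
Freya ∩ Uma: 15:00–16:15.
Freya ∩ Uma ∩ Anders: 15:00–16:15.
Freya ∩ Uma ∩ Anders ∩ Gita: 15:00–16:00.
Freya ∩ Uma ∩ Anders ∩ Gita ∩ Rania: 15:00–15:45.
Freya ∩ Uma ∩ Anders ∩ Gita ∩ Rania ∩ Hiro: (none).
Windows ≥ 15 min: (none).

none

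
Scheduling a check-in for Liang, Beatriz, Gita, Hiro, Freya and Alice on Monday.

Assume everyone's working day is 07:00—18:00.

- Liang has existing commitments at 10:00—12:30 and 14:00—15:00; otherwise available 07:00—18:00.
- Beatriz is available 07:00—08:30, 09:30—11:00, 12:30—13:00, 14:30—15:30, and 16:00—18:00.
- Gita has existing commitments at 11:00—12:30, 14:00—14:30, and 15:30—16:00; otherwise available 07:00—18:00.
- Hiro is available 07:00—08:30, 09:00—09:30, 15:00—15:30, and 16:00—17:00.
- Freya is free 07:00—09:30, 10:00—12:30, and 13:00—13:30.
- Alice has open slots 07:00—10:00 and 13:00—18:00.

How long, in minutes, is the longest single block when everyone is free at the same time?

Liang free within 07:00–18:00: 07:00–10:00, 12:30–14:00, 15:00–18:00.
Gita free within 07:00–18:00: 07:00–11:00, 12:30–14:00, 14:30–15:30, 16:00–18:00.
Liang ∩ Beatriz: 07:00–08:30, 09:30–10:00, 12:30–13:00, 15:00–15:30, 16:00–18:00.
Liang ∩ Beatriz ∩ Gita: 07:00–08:30, 09:30–10:00, 12:30–13:00, 15:00–15:30, 16:00–18:00.
Liang ∩ Beatriz ∩ Gita ∩ Hiro: 07:00–08:30, 15:00–15:30, 16:00–17:00.
Liang ∩ Beatriz ∩ Gita ∩ Hiro ∩ Freya: 07:00–08:30.
Liang ∩ Beatriz ∩ Gita ∩ Hiro ∩ Freya ∩ Alice: 07:00–08:30.
Single common window of 90 minutes.

90 minutes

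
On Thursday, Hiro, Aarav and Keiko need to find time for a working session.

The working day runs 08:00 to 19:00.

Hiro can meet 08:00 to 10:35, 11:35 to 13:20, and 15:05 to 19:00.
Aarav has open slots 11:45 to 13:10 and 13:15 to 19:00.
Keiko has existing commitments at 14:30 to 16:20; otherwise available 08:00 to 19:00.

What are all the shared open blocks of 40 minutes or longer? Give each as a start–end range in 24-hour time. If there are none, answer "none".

Keiko free within 08:00–19:00: 08:00–14:30, 16:20–19:00.
Hiro ∩ Aarav: 11:45–13:10, 13:15–13:20, 15:05–19:00.
Hiro ∩ Aarav ∩ Keiko: 11:45–13:10, 13:15–13:20, 16:20–19:00.
Windows ≥ 40 min: 11:45–13:10, 16:20–19:00.

11:45–13:10, 16:20–19:00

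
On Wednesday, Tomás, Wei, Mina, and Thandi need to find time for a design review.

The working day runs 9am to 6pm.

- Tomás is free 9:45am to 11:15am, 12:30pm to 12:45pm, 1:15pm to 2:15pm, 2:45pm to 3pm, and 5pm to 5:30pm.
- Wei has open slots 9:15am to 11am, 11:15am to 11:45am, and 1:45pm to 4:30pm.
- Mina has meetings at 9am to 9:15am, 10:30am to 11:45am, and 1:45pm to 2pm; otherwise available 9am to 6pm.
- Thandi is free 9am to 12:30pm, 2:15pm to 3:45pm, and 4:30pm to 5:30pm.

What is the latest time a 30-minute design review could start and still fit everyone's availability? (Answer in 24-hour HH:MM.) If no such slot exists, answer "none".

Mina free within 09:00–18:00: 09:15–10:30, 11:45–13:45, 14:00–18:00.
Tomás ∩ Wei: 09:45–11:00, 13:45–14:15, 14:45–15:00.
Tomás ∩ Wei ∩ Mina: 09:45–10:30, 14:00–14:15, 14:45–15:00.
Tomás ∩ Wei ∩ Mina ∩ Thandi: 09:45–10:30, 14:45–15:00.
Windows ≥ 30 min: 09:45–10:30.
Latest start in the last window 09:45–10:30 is 10:30 − 30 min = 10:00.

10:00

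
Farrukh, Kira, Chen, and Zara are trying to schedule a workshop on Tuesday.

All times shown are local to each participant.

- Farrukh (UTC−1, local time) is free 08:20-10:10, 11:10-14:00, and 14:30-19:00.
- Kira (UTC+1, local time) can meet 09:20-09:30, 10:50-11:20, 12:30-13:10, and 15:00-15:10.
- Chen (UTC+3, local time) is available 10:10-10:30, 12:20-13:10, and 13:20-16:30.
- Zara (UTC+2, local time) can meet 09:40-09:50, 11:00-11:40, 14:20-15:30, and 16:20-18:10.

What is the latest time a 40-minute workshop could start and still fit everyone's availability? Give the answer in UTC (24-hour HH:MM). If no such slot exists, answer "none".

none

Farrukh → UTC: 09:20–11:10, 12:10–15:00, 15:30–20:00.
Kira → UTC: 08:20–08:30, 09:50–10:20, 11:30–12:10, 14:00–14:10.
Chen → UTC: 07:10–07:30, 09:20–10:10, 10:20–13:30.
Zara → UTC: 07:40–07:50, 09:00–09:40, 12:20–13:30, 14:20–16:10.
Farrukh ∩ Kira: 09:50–10:20, 14:00–14:10.
Farrukh ∩ Kira ∩ Chen: 09:50–10:10.
Farrukh ∩ Kira ∩ Chen ∩ Zara: (none).
Windows ≥ 40 min: (none).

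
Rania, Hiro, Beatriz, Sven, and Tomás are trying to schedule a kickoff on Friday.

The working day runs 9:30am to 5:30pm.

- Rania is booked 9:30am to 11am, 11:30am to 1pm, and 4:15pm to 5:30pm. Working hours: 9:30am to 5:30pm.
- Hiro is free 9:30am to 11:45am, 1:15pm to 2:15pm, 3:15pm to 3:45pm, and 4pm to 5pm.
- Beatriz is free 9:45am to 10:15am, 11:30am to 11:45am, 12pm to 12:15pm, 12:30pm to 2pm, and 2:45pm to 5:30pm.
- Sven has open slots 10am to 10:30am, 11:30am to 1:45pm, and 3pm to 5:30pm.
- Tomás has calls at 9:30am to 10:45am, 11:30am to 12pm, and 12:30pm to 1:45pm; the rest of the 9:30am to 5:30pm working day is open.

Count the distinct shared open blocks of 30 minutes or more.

1

Rania free within 09:30–17:30: 11:00–11:30, 13:00–16:15.
Tomás free within 09:30–17:30: 10:45–11:30, 12:00–12:30, 13:45–17:30.
Rania ∩ Hiro: 11:00–11:30, 13:15–14:15, 15:15–15:45, 16:00–16:15.
Rania ∩ Hiro ∩ Beatriz: 13:15–14:00, 15:15–15:45, 16:00–16:15.
Rania ∩ Hiro ∩ Beatriz ∩ Sven: 13:15–13:45, 15:15–15:45, 16:00–16:15.
Rania ∩ Hiro ∩ Beatriz ∩ Sven ∩ Tomás: 15:15–15:45, 16:00–16:15.
Windows ≥ 30 min: 15:15–15:45.
That's 1 window.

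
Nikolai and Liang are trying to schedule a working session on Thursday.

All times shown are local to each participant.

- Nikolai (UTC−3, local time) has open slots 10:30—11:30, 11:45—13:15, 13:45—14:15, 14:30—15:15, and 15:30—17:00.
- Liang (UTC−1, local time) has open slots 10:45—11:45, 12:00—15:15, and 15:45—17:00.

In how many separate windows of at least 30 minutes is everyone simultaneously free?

4

Nikolai → UTC: 13:30–14:30, 14:45–16:15, 16:45–17:15, 17:30–18:15, 18:30–20:00.
Liang → UTC: 11:45–12:45, 13:00–16:15, 16:45–18:00.
Nikolai ∩ Liang: 13:30–14:30, 14:45–16:15, 16:45–17:15, 17:30–18:00.
Windows ≥ 30 min: 13:30–14:30, 14:45–16:15, 16:45–17:15, 17:30–18:00.
That's 4 windows.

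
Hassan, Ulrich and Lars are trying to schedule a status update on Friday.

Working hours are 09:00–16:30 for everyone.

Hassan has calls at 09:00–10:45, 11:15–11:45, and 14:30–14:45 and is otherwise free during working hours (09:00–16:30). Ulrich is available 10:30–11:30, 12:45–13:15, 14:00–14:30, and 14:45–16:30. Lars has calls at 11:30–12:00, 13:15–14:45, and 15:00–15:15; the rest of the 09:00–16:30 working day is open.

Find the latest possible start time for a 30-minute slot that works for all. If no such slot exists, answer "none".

16:00

Hassan free within 09:00–16:30: 10:45–11:15, 11:45–14:30, 14:45–16:30.
Lars free within 09:00–16:30: 09:00–11:30, 12:00–13:15, 14:45–15:00, 15:15–16:30.
Hassan ∩ Ulrich: 10:45–11:15, 12:45–13:15, 14:00–14:30, 14:45–16:30.
Hassan ∩ Ulrich ∩ Lars: 10:45–11:15, 12:45–13:15, 14:45–15:00, 15:15–16:30.
Windows ≥ 30 min: 10:45–11:15, 12:45–13:15, 15:15–16:30.
Latest start in the last window 15:15–16:30 is 16:30 − 30 min = 16:00.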